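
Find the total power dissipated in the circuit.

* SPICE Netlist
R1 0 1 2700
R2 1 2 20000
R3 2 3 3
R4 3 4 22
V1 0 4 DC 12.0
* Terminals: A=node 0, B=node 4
Nodal analysis, taking node 4 as the 0 V reference.
Source V1 fixes V_0 = 12 V.
KCL at each unknown node (sum of currents leaving = 0; resistances in Ω):
  Node 1: (V_1 - 12)/2700 + (V_1 - V_2)/20000 = 0
  Node 2: (V_2 - V_1)/20000 + (V_2 - V_3)/3 = 0
  Node 3: (V_3 - V_2)/3 + (V_3 - 0)/22 = 0
Collecting terms (coefficients in siemens):
  0.0004204·V_1 - 0.00005·V_2 = 0.004444
  0.3334·V_2 - 0.00005·V_1 - 0.3333·V_3 = 0
  0.3788·V_3 - 0.3333·V_2 = 0
Solving these 3 simultaneous equations (Gaussian elimination) gives:
  V_1 = 10.57 V, V_2 = 0.0132 V, V_3 = 0.01162 V
Power in each resistor, P = (ΔV)²/R:
  P_R1 = (12 - 10.57)²/2700 = 0.0007529 W
  P_R2 = (10.57 - 0.0132)²/20000 = 0.005577 W
  P_R3 = (0.0132 - 0.01162)²/3 = 0.0000008365 W
  P_R4 = (0.01162 - 0)²/22 = 0.000006134 W
P_total = P_R1 + P_R2 + P_R3 + P_R4 = 0.006337 W

Final answer: 0.006337 W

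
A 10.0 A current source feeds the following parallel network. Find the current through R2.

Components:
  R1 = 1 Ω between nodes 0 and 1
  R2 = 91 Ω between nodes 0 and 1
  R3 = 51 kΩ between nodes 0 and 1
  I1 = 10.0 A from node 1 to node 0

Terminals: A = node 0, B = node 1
All resistors sit directly between nodes 0 and 1, so they are in parallel and share one voltage V; the full source current 10 A splits among them.
1/R_par = 1/1 + 1/91 + 1/51000 = 1.011 S  =>  R_par = 0.9891 Ω
V = I × R_par = 10 × 0.9891 = 9.891 V
I_R2 = V/R2 = 9.891/91 = 0.1087 A

Final answer: 0.1087 A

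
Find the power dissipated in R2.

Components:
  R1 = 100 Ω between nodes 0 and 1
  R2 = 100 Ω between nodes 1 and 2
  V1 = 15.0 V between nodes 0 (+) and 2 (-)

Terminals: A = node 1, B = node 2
Nodal analysis, taking node 2 as the 0 V reference.
Source V1 fixes V_0 = 15 V.
KCL at each unknown node (sum of currents leaving = 0; resistances in Ω):
  Node 1: (V_1 - 15)/100 + (V_1 - 0)/100 = 0
Collecting terms: 0.02 × V_1 = 0.15  =>  V_1 = 7.5 V
I_R2 = (V_1 - V_2)/R2 = (7.5 - 0)/100 = 0.075 A
P_R2 = I_R2² × R2 = (0.075)² × 100 = 0.5625 W

Final answer: 0.5625 W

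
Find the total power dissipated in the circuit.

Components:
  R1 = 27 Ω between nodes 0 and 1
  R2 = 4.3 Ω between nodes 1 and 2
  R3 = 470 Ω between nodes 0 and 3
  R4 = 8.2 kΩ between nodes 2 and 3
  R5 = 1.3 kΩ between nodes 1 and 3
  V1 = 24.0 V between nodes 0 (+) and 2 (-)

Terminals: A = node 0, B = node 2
Nodal analysis, taking node 2 as the 0 V reference.
Source V1 fixes V_0 = 24 V.
KCL at each unknown node (sum of currents leaving = 0; resistances in Ω):
  Node 1: (V_1 - 24)/27 + (V_1 - 0)/4.3 + (V_1 - V_3)/1300 = 0
  Node 3: (V_3 - 24)/470 + (V_3 - 0)/8200 + (V_3 - V_1)/1300 = 0
Collecting terms (coefficients in siemens):
  0.2704·V_1 - 0.0007692·V_3 = 0.8889
  0.003019·V_3 - 0.0007692·V_1 = 0.05106
Determinant D = (0.2704)(0.003019) - (-0.0007692)(-0.0007692) = 0.0008156
V_1 = [(0.8889)(0.003019) - (-0.0007692)(0.05106)]/D = 3.338 V
V_3 = [(0.2704)(0.05106) - (0.8889)(-0.0007692)]/D = 17.77 V
Power in each resistor, P = (ΔV)²/R:
  P_R1 = (24 - 3.338)²/27 = 15.81 W
  P_R2 = (3.338 - 0)²/4.3 = 2.592 W
  P_R3 = (24 - 17.77)²/470 = 0.0827 W
  P_R4 = (0 - 17.77)²/8200 = 0.03849 W
  P_R5 = (3.338 - 17.77)²/1300 = 0.1601 W
P_total = P_R1 + P_R2 + P_R3 + P_R4 + P_R5 = 18.68 W

Final answer: 18.68 W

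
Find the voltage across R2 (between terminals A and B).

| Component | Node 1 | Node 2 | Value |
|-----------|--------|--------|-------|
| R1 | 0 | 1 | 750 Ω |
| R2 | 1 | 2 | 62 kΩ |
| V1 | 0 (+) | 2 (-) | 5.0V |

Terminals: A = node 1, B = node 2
R1 and R2 are in series across V1 (node 0 → node 1 → node 2), and the output A–B is taken across R2, so this is a voltage divider.
Series current: I = V1/(R1 + R2) = 5/(750 + 62000) = 5/62750 = 0.00007968 A
V_R2 = I × R2 = V1 × R2/(R1 + R2) = 5 × 62000/62750 = 4.94 V

Final answer: 4.94 V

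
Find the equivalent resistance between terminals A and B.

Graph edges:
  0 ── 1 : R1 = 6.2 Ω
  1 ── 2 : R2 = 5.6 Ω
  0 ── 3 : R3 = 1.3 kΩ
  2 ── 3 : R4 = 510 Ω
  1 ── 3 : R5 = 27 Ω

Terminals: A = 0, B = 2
The network is not a plain series/parallel combination. Inject a 1 A test current into terminal A (node 0) and return it from terminal B (node 2); then R_eq = V_A / (1 A).
Nodal analysis, taking node 2 as the 0 V reference.
Current source I_test pushes 1 A into node 0 and draws it out of node 2.
KCL at each unknown node (sum of currents leaving = 0; resistances in Ω):
  Node 0: (V_0 - V_1)/6.2 + (V_0 - V_3)/1300 - 1 = 0
  Node 1: (V_1 - V_0)/6.2 + (V_1 - 0)/5.6 + (V_1 - V_3)/27 = 0
  Node 3: (V_3 - V_0)/1300 + (V_3 - V_1)/27 + (V_3 - 0)/510 = 0
Collecting terms (coefficients in siemens):
  0.1621·V_0 - 0.1613·V_1 - 0.0007692·V_3 = 1
  0.3769·V_1 - 0.1613·V_0 - 0.03704·V_3 = 0
  0.03977·V_3 - 0.0007692·V_0 - 0.03704·V_1 = 0
Solving these 3 simultaneous equations (Gaussian elimination) gives:
  V_0 = 11.71 V, V_1 = 5.541 V, V_3 = 5.387 V
R_eq = V_0 / 1 A = 11.71 Ω

Final answer: 11.71 Ω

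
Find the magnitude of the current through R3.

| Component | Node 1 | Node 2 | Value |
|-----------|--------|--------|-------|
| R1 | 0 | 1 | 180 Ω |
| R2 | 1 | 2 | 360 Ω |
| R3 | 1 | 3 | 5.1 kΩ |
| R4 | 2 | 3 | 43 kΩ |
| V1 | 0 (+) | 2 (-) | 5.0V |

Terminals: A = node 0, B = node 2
Nodal analysis, taking node 2 as the 0 V reference.
Source V1 fixes V_0 = 5 V.
KCL at each unknown node (sum of currents leaving = 0; resistances in Ω):
  Node 1: (V_1 - 5)/180 + (V_1 - 0)/360 + (V_1 - V_3)/5100 = 0
  Node 3: (V_3 - V_1)/5100 + (V_3 - 0)/43000 = 0
Collecting terms (coefficients in siemens):
  0.008529·V_1 - 0.0001961·V_3 = 0.02778
  0.0002193·V_3 - 0.0001961·V_1 = 0
Determinant D = (0.008529)(0.0002193) - (-0.0001961)(-0.0001961) = 0.000001832
V_1 = [(0.02778)(0.0002193) - (-0.0001961)(0)]/D = 3.325 V
V_3 = [(0.008529)(0) - (0.02778)(-0.0001961)]/D = 2.972 V
I_R3 = (V_1 - V_3)/R3 = (3.325 - 2.972)/5100 = 0.00006913 A
|I_R3| = 0.00006913 A

Final answer: |I_R3| = 6.913e-05 A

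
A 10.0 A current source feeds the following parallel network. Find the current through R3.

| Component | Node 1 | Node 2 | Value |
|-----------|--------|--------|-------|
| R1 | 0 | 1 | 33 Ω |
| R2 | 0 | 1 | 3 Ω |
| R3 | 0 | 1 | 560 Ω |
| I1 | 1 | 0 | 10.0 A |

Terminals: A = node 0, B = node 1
All resistors sit directly between nodes 0 and 1, so they are in parallel and share one voltage V; the full source current 10 A splits among them.
1/R_par = 1/33 + 1/3 + 1/560 = 0.3654 S  =>  R_par = 2.737 Ω
V = I × R_par = 10 × 2.737 = 27.37 V
I_R3 = V/R3 = 27.37/560 = 0.04887 A

Final answer: 0.04887 A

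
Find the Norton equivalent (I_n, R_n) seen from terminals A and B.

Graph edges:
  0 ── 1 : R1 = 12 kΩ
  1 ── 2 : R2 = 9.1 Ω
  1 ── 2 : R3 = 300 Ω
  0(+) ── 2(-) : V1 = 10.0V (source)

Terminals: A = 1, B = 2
Find the Thévenin equivalent first; then I_n = V_th/R_th and R_n = R_th.
Step 1 — V_th is the open-circuit voltage V_A - V_B (nothing connected across the terminals).
Nodal analysis, taking node 2 as the 0 V reference.
Source V1 fixes V_0 = 10 V.
KCL at each unknown node (sum of currents leaving = 0; resistances in Ω):
  Node 1: (V_1 - 10)/12000 + (V_1 - 0)/9.1 + (V_1 - 0)/300 = 0
Collecting terms: 0.1133 × V_1 = 0.0008333  =>  V_1 = 0.007355 V
V_th = V_1 - V_2 = 0.007355 - 0 = 0.007355 V
Step 2 — R_th: zero the source — replace V1 by a short circuit (node 2 merges into node 0) — and find the resistance seen between A (node 1) and B (node 0).
Reduce the network between node 1 (A) and node 0 (B) by series/parallel combination:
  Rp1 = R1 ‖ R2 ‖ R3 (parallel, all between nodes 0 and 1) = 1/(1/12000 + 1/9.1 + 1/300) = 8.826 Ω
R_th = 8.826 Ω
I_n = V_th/R_th = 0.007355/8.826 = 0.0008333 A, and R_n = R_th = 8.826 Ω

Final answer: I_n = 0.0008333 A, R_n = 8.826 Ω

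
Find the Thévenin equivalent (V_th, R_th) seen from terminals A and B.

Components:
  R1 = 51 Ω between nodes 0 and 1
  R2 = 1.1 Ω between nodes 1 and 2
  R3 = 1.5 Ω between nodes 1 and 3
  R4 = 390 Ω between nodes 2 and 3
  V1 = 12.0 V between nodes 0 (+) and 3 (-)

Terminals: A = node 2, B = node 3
Step 1 — V_th is the open-circuit voltage V_A - V_B (nothing connected across the terminals).
Nodal analysis, taking node 3 as the 0 V reference.
Source V1 fixes V_0 = 12 V.
KCL at each unknown node (sum of currents leaving = 0; resistances in Ω):
  Node 1: (V_1 - 12)/51 + (V_1 - V_2)/1.1 + (V_1 - 0)/1.5 = 0
  Node 2: (V_2 - V_1)/1.1 + (V_2 - 0)/390 = 0
Collecting terms (coefficients in siemens):
  1.595·V_1 - 0.9091·V_2 = 0.2353
  0.9117·V_2 - 0.9091·V_1 = 0
Determinant D = (1.595)(0.9117) - (-0.9091)(-0.9091) = 0.628
V_1 = [(0.2353)(0.9117) - (-0.9091)(0)]/D = 0.3416 V
V_2 = [(1.595)(0) - (0.2353)(-0.9091)]/D = 0.3406 V
V_th = V_2 - V_3 = 0.3406 - 0 = 0.3406 V
Step 2 — R_th: zero the source — replace V1 by a short circuit (node 3 merges into node 0) — and find the resistance seen between A (node 2) and B (node 0).
Reduce the network between node 2 (A) and node 0 (B) by series/parallel combination:
  Rp1 = R1 ‖ R3 (parallel, both between nodes 0 and 1) = 1/(1/51 + 1/1.5) = 1.457 Ω
  Rs1 = R2 + Rp1 (series, joined only at node 1) = 1.1 + 1.457 = 2.557 Ω
  Rp2 = R4 ‖ Rs1 (parallel, both between nodes 0 and 2) = 1/(1/390 + 1/2.557) = 2.54 Ω
R_th = 2.54 Ω

Final answer: V_th = 0.3406 V, R_th = 2.54 Ω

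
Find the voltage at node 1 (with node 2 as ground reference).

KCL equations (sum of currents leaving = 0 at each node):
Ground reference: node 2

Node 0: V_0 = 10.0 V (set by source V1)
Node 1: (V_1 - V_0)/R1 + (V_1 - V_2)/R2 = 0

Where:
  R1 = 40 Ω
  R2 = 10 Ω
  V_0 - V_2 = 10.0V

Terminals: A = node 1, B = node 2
Nodal analysis, taking node 2 as the 0 V reference.
Source V1 fixes V_0 = 10 V.
KCL at each unknown node (sum of currents leaving = 0; resistances in Ω):
  Node 1: (V_1 - 10)/40 + (V_1 - 0)/10 = 0
Collecting terms: 0.125 × V_1 = 0.25  =>  V_1 = 2 V
The requested potential is V_1 = 2 V.

Final answer: V_1 = 2 V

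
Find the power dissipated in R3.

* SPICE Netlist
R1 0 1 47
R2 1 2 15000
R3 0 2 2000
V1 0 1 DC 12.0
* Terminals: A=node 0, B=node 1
Nodal analysis, taking node 1 as the 0 V reference.
Source V1 fixes V_0 = 12 V.
KCL at each unknown node (sum of currents leaving = 0; resistances in Ω):
  Node 2: (V_2 - 0)/15000 + (V_2 - 12)/2000 = 0
Collecting terms: 0.0005667 × V_2 = 0.006  =>  V_2 = 10.59 V
I_R3 = (V_0 - V_2)/R3 = (12 - 10.59)/2000 = 0.0007059 A
P_R3 = I_R3² × R3 = (0.0007059)² × 2000 = 0.0009965 W

Final answer: 0.0009965 W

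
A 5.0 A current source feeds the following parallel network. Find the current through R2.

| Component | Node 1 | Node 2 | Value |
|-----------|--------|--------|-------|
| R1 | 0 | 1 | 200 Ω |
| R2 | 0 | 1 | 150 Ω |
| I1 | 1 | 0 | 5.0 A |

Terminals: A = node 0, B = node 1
All resistors sit directly between nodes 0 and 1, so they are in parallel and share one voltage V; the full source current 5 A splits among them.
1/R_par = 1/200 + 1/150 = 0.01167 S  =>  R_par = 85.71 Ω
V = I × R_par = 5 × 85.71 = 428.6 V
I_R2 = V/R2 = 428.6/150 = 2.857 A

Final answer: 2.857 A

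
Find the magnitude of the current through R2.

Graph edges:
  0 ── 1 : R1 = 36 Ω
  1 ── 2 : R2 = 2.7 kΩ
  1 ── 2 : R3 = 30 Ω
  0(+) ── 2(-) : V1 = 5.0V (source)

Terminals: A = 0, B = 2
Nodal analysis, taking node 2 as the 0 V reference.
Source V1 fixes V_0 = 5 V.
KCL at each unknown node (sum of currents leaving = 0; resistances in Ω):
  Node 1: (V_1 - 5)/36 + (V_1 - 0)/2700 + (V_1 - 0)/30 = 0
Collecting terms: 0.06148 × V_1 = 0.1389  =>  V_1 = 2.259 V
I_R2 = (V_1 - V_2)/R2 = (2.259 - 0)/2700 = 0.0008367 A
|I_R2| = 0.0008367 A

Final answer: |I_R2| = 0.0008367 A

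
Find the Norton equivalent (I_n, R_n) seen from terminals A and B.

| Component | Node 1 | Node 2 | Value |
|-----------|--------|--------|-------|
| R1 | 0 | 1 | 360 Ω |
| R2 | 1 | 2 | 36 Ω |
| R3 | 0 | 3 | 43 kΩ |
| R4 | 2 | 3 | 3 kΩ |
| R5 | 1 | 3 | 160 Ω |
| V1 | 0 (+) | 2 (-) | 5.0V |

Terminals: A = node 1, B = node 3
Find the Thévenin equivalent first; then I_n = V_th/R_th and R_n = R_th.
Step 1 — V_th is the open-circuit voltage V_A - V_B (nothing connected across the terminals).
Nodal analysis, taking node 2 as the 0 V reference.
Source V1 fixes V_0 = 5 V.
KCL at each unknown node (sum of currents leaving = 0; resistances in Ω):
  Node 1: (V_1 - 5)/360 + (V_1 - 0)/36 + (V_1 - V_3)/160 = 0
  Node 3: (V_3 - 5)/43000 + (V_3 - 0)/3000 + (V_3 - V_1)/160 = 0
Collecting terms (coefficients in siemens):
  0.03681·V_1 - 0.00625·V_3 = 0.01389
  0.006607·V_3 - 0.00625·V_1 = 0.0001163
Determinant D = (0.03681)(0.006607) - (-0.00625)(-0.00625) = 0.0002041
V_1 = [(0.01389)(0.006607) - (-0.00625)(0.0001163)]/D = 0.4531 V
V_3 = [(0.03681)(0.0001163) - (0.01389)(-0.00625)]/D = 0.4463 V
V_th = V_1 - V_3 = 0.4531 - 0.4463 = 0.006858 V
Step 2 — R_th: zero the source — replace V1 by a short circuit (node 2 merges into node 0) — and find the resistance seen between A (node 1) and B (node 3).
Reduce the network between node 1 (A) and node 3 (B) by series/parallel combination:
  Rp1 = R1 ‖ R2 (parallel, both between nodes 0 and 1) = 1/(1/360 + 1/36) = 32.73 Ω
  Rp2 = R3 ‖ R4 (parallel, both between nodes 0 and 3) = 1/(1/43000 + 1/3000) = 2804 Ω
  Rs1 = Rp1 + Rp2 (series, joined only at node 0) = 32.73 + 2804 = 2837 Ω
  Rp3 = R5 ‖ Rs1 (parallel, both between nodes 1 and 3) = 1/(1/160 + 1/2837) = 151.5 Ω
R_th = 151.5 Ω
I_n = V_th/R_th = 0.006858/151.5 = 0.00004528 A, and R_n = R_th = 151.5 Ω

Final answer: I_n = 4.528e-05 A, R_n = 151.5 Ω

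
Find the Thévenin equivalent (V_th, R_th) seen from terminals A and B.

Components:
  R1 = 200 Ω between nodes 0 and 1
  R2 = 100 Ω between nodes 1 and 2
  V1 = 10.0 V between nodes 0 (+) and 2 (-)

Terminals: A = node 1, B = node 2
Step 1 — V_th is the open-circuit voltage V_A - V_B (nothing connected across the terminals).
Nodal analysis, taking node 2 as the 0 V reference.
Source V1 fixes V_0 = 10 V.
KCL at each unknown node (sum of currents leaving = 0; resistances in Ω):
  Node 1: (V_1 - 10)/200 + (V_1 - 0)/100 = 0
Collecting terms: 0.015 × V_1 = 0.05  =>  V_1 = 3.333 V
V_th = V_1 - V_2 = 3.333 - 0 = 3.333 V
Step 2 — R_th: zero the source — replace V1 by a short circuit (node 2 merges into node 0) — and find the resistance seen between A (node 1) and B (node 0).
Reduce the network between node 1 (A) and node 0 (B) by series/parallel combination:
  Rp1 = R1 ‖ R2 (parallel, both between nodes 0 and 1) = 1/(1/200 + 1/100) = 66.67 Ω
R_th = 66.67 Ω

Final answer: V_th = 3.333 V, R_th = 66.67 Ω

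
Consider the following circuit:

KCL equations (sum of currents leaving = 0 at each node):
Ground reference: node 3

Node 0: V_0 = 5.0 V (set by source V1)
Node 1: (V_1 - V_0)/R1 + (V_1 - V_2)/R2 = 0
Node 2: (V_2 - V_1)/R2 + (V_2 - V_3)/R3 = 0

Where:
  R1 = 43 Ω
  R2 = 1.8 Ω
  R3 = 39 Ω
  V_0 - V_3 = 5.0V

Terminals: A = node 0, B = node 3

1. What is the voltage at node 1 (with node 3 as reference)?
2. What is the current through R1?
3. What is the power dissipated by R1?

Nodal analysis, taking node 3 as the 0 V reference.
Source V1 fixes V_0 = 5 V.
KCL at each unknown node (sum of currents leaving = 0; resistances in Ω):
  Node 1: (V_1 - 5)/43 + (V_1 - V_2)/1.8 = 0
  Node 2: (V_2 - V_1)/1.8 + (V_2 - 0)/39 = 0
Collecting terms (coefficients in siemens):
  0.5788·V_1 - 0.5556·V_2 = 0.1163
  0.5812·V_2 - 0.5556·V_1 = 0
Determinant D = (0.5788)(0.5812) - (-0.5556)(-0.5556) = 0.02776
V_1 = [(0.1163)(0.5812) - (-0.5556)(0)]/D = 2.434 V
V_2 = [(0.5788)(0) - (0.1163)(-0.5556)]/D = 2.327 V
Part 1:
  Read off the nodal solution: V_1 = 2.434 V
Part 2:
  I_R1 = (V_0 - V_1)/R1 = (5 - 2.434)/43 = 0.05967 A
  Magnitude: I_R1 = 0.05967 A
Part 3:
  I_R1 = (V_0 - V_1)/R1 = (5 - 2.434)/43 = 0.05967 A
  P_R1 = I_R1² × R1 = (0.05967)² × 43 = 0.1531 W

Final answers:
1. V_1 = 2.434 V
2. I_R1 = 0.05967 A
3. P_R1 = 0.1531 W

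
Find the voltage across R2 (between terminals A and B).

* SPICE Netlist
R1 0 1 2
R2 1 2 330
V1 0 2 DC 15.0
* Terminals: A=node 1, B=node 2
R1 and R2 are in series across V1 (node 0 → node 1 → node 2), and the output A–B is taken across R2, so this is a voltage divider.
Series current: I = V1/(R1 + R2) = 15/(2 + 330) = 15/332 = 0.04518 A
V_R2 = I × R2 = V1 × R2/(R1 + R2) = 15 × 330/332 = 14.91 V

Final answer: 14.91 V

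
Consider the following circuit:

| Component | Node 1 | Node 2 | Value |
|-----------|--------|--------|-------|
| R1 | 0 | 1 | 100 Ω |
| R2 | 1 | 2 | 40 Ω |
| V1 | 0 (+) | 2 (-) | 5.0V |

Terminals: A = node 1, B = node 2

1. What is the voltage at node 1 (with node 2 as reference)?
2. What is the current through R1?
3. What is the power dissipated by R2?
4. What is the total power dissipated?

Nodal analysis, taking node 2 as the 0 V reference.
Source V1 fixes V_0 = 5 V.
KCL at each unknown node (sum of currents leaving = 0; resistances in Ω):
  Node 1: (V_1 - 5)/100 + (V_1 - 0)/40 = 0
Collecting terms: 0.035 × V_1 = 0.05  =>  V_1 = 1.429 V
Part 1:
  Read off the nodal solution: V_1 = 1.429 V
Part 2:
  I_R1 = (V_0 - V_1)/R1 = (5 - 1.429)/100 = 0.03571 A
  Magnitude: I_R1 = 0.03571 A
Part 3:
  I_R2 = (V_1 - V_2)/R2 = (1.429 - 0)/40 = 0.03571 A
  P_R2 = I_R2² × R2 = (0.03571)² × 40 = 0.05102 W
Part 4:
  Power in each resistor, P = (ΔV)²/R:
    P_R1 = (5 - 1.429)²/100 = 0.1276 W
    P_R2 = (1.429 - 0)²/40 = 0.05102 W
  P_total = P_R1 + P_R2 = 0.1786 W

Final answers:
1. V_1 = 1.429 V
2. I_R1 = 0.03571 A
3. P_R2 = 0.05102 W
4. P_total = 0.1786 W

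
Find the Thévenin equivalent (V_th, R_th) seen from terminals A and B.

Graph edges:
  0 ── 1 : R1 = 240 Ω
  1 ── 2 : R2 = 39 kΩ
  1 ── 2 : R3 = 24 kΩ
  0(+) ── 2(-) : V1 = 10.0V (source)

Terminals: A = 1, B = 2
Step 1 — V_th is the open-circuit voltage V_A - V_B (nothing connected across the terminals).
Nodal analysis, taking node 2 as the 0 V reference.
Source V1 fixes V_0 = 10 V.
KCL at each unknown node (sum of currents leaving = 0; resistances in Ω):
  Node 1: (V_1 - 10)/240 + (V_1 - 0)/39000 + (V_1 - 0)/24000 = 0
Collecting terms: 0.004234 × V_1 = 0.04167  =>  V_1 = 9.841 V
V_th = V_1 - V_2 = 9.841 - 0 = 9.841 V
Step 2 — R_th: zero the source — replace V1 by a short circuit (node 2 merges into node 0) — and find the resistance seen between A (node 1) and B (node 0).
Reduce the network between node 1 (A) and node 0 (B) by series/parallel combination:
  Rp1 = R1 ‖ R2 ‖ R3 (parallel, all between nodes 0 and 1) = 1/(1/240 + 1/39000 + 1/24000) = 236.2 Ω
R_th = 236.2 Ω

Final answer: V_th = 9.841 V, R_th = 236.2 Ω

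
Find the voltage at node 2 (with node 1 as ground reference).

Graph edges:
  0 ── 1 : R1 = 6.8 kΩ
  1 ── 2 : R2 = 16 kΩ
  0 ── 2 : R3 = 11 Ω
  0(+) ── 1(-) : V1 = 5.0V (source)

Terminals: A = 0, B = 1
Nodal analysis, taking node 1 as the 0 V reference.
Source V1 fixes V_0 = 5 V.
KCL at each unknown node (sum of currents leaving = 0; resistances in Ω):
  Node 2: (V_2 - 0)/16000 + (V_2 - 5)/11 = 0
Collecting terms: 0.09097 × V_2 = 0.4545  =>  V_2 = 4.997 V
The requested potential is V_2 = 4.997 V.

Final answer: V_2 = 4.997 V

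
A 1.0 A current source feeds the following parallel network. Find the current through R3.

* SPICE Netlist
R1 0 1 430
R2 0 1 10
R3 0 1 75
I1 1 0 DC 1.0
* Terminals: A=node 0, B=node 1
All resistors sit directly between nodes 0 and 1, so they are in parallel and share one voltage V; the full source current 1 A splits among them.
1/R_par = 1/430 + 1/10 + 1/75 = 0.1157 S  =>  R_par = 8.646 Ω
V = I × R_par = 1 × 8.646 = 8.646 V
I_R3 = V/R3 = 8.646/75 = 0.1153 A

Final answer: 0.1153 A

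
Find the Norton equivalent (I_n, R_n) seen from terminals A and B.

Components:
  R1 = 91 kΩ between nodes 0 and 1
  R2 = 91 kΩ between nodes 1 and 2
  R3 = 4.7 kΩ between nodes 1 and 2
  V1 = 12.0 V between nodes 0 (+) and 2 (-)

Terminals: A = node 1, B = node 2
Find the Thévenin equivalent first; then I_n = V_th/R_th and R_n = R_th.
Step 1 — V_th is the open-circuit voltage V_A - V_B (nothing connected across the terminals).
Nodal analysis, taking node 2 as the 0 V reference.
Source V1 fixes V_0 = 12 V.
KCL at each unknown node (sum of currents leaving = 0; resistances in Ω):
  Node 1: (V_1 - 12)/91000 + (V_1 - 0)/91000 + (V_1 - 0)/4700 = 0
Collecting terms: 0.0002347 × V_1 = 0.0001319  =>  V_1 = 0.5618 V
V_th = V_1 - V_2 = 0.5618 - 0 = 0.5618 V
Step 2 — R_th: zero the source — replace V1 by a short circuit (node 2 merges into node 0) — and find the resistance seen between A (node 1) and B (node 0).
Reduce the network between node 1 (A) and node 0 (B) by series/parallel combination:
  Rp1 = R1 ‖ R2 ‖ R3 (parallel, all between nodes 0 and 1) = 1/(1/91000 + 1/91000 + 1/4700) = 4260 Ω
R_th = 4.26 kΩ
I_n = V_th/R_th = 0.5618/4260 = 0.0001319 A, and R_n = R_th = 4.26 kΩ

Final answer: I_n = 0.0001319 A, R_n = 4.26 kΩ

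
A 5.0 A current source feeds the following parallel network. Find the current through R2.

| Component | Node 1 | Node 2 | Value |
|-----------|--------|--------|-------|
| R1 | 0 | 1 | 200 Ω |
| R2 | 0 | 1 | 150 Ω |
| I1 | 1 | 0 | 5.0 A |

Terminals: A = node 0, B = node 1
All resistors sit directly between nodes 0 and 1, so they are in parallel and share one voltage V; the full source current 5 A splits among them.
1/R_par = 1/200 + 1/150 = 0.01167 S  =>  R_par = 85.71 Ω
V = I × R_par = 5 × 85.71 = 428.6 V
I_R2 = V/R2 = 428.6/150 = 2.857 A

Final answer: 2.857 A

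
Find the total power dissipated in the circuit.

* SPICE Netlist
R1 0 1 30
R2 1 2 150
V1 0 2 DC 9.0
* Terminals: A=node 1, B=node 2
Nodal analysis, taking node 2 as the 0 V reference.
Source V1 fixes V_0 = 9 V.
KCL at each unknown node (sum of currents leaving = 0; resistances in Ω):
  Node 1: (V_1 - 9)/30 + (V_1 - 0)/150 = 0
Collecting terms: 0.04 × V_1 = 0.3  =>  V_1 = 7.5 V
Power in each resistor, P = (ΔV)²/R:
  P_R1 = (9 - 7.5)²/30 = 0.075 W
  P_R2 = (7.5 - 0)²/150 = 0.375 W
P_total = P_R1 + P_R2 = 0.45 W

Final answer: 0.45 W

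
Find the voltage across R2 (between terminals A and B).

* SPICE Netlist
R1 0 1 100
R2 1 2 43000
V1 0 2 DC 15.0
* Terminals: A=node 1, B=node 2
R1 and R2 are in series across V1 (node 0 → node 1 → node 2), and the output A–B is taken across R2, so this is a voltage divider.
Series current: I = V1/(R1 + R2) = 15/(100 + 43000) = 15/43100 = 0.000348 A
V_R2 = I × R2 = V1 × R2/(R1 + R2) = 15 × 43000/43100 = 14.97 V

Final answer: 14.97 V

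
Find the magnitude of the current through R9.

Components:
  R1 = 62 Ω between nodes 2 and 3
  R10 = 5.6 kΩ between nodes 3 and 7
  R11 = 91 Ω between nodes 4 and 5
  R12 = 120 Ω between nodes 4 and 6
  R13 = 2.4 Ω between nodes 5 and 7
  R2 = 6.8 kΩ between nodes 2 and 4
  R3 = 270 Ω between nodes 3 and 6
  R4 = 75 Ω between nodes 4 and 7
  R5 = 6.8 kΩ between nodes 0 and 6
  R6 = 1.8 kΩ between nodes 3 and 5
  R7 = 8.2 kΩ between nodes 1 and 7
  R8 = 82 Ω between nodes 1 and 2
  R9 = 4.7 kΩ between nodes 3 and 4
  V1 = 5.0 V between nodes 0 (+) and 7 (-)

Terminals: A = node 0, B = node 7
Nodal analysis, taking node 7 as the 0 V reference.
Source V1 fixes V_0 = 5 V.
KCL at each unknown node (sum of currents leaving = 0; resistances in Ω):
  Node 1: (V_1 - 0)/8200 + (V_1 - V_2)/82 = 0
  Node 2: (V_2 - V_3)/62 + (V_2 - V_4)/6800 + (V_2 - V_1)/82 = 0
  Node 3: (V_3 - V_2)/62 + (V_3 - V_6)/270 + (V_3 - V_5)/1800 + (V_3 - V_4)/4700 + (V_3 - 0)/5600 = 0
  Node 4: (V_4 - V_2)/6800 + (V_4 - 0)/75 + (V_4 - V_3)/4700 + (V_4 - V_5)/91 + (V_4 - V_6)/120 = 0
  Node 5: (V_5 - V_3)/1800 + (V_5 - V_4)/91 + (V_5 - 0)/2.4 = 0
  Node 6: (V_6 - V_3)/270 + (V_6 - 5)/6800 + (V_6 - V_4)/120 = 0
Collecting terms (coefficients in siemens):
  0.01232·V_1 - 0.0122·V_2 = 0
  0.02847·V_2 - 0.0122·V_1 - 0.01613·V_3 - 0.0001471·V_4 = 0
  0.02078·V_3 - 0.01613·V_2 - 0.0002128·V_4 - 0.0005556·V_5 - 0.003704·V_6 = 0
  0.03302·V_4 - 0.0001471·V_2 - 0.0002128·V_3 - 0.01099·V_5 - 0.008333·V_6 = 0
  0.4282·V_5 - 0.0005556·V_3 - 0.01099·V_4 = 0
  0.01218·V_6 - 0.003704·V_3 - 0.008333·V_4 = 0.0007353
Solving these 6 simultaneous equations (Gaussian elimination) gives:
  V_1 = 0.07802 V, V_2 = 0.0788 V, V_3 = 0.07986 V, V_4 = 0.02719 V
  V_5 = 0.0008013 V, V_6 = 0.1032 V
I_R9 = (V_3 - V_4)/R9 = (0.07986 - 0.02719)/4700 = 0.00001121 A
|I_R9| = 0.00001121 A

Final answer: |I_R9| = 1.121e-05 A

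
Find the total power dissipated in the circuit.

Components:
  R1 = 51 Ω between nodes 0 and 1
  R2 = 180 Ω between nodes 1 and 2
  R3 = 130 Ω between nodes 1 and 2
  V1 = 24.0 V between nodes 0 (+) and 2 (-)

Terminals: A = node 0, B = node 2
Nodal analysis, taking node 2 as the 0 V reference.
Source V1 fixes V_0 = 24 V.
KCL at each unknown node (sum of currents leaving = 0; resistances in Ω):
  Node 1: (V_1 - 24)/51 + (V_1 - 0)/180 + (V_1 - 0)/130 = 0
Collecting terms: 0.03286 × V_1 = 0.4706  =>  V_1 = 14.32 V
Power in each resistor, P = (ΔV)²/R:
  P_R1 = (24 - 14.32)²/51 = 1.836 W
  P_R2 = (14.32 - 0)²/180 = 1.14 W
  P_R3 = (14.32 - 0)²/130 = 1.578 W
P_total = P_R1 + P_R2 + P_R3 = 4.554 W

Final answer: 4.554 W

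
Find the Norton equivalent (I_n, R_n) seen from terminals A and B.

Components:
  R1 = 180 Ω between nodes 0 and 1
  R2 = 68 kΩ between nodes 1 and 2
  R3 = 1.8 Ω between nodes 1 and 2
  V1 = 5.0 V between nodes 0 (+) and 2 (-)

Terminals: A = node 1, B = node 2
Find the Thévenin equivalent first; then I_n = V_th/R_th and R_n = R_th.
Step 1 — V_th is the open-circuit voltage V_A - V_B (nothing connected across the terminals).
Nodal analysis, taking node 2 as the 0 V reference.
Source V1 fixes V_0 = 5 V.
KCL at each unknown node (sum of currents leaving = 0; resistances in Ω):
  Node 1: (V_1 - 5)/180 + (V_1 - 0)/68000 + (V_1 - 0)/1.8 = 0
Collecting terms: 0.5611 × V_1 = 0.02778  =>  V_1 = 0.0495 V
V_th = V_1 - V_2 = 0.0495 - 0 = 0.0495 V
Step 2 — R_th: zero the source — replace V1 by a short circuit (node 2 merges into node 0) — and find the resistance seen between A (node 1) and B (node 0).
Reduce the network between node 1 (A) and node 0 (B) by series/parallel combination:
  Rp1 = R1 ‖ R2 ‖ R3 (parallel, all between nodes 0 and 1) = 1/(1/180 + 1/68000 + 1/1.8) = 1.782 Ω
R_th = 1.782 Ω
I_n = V_th/R_th = 0.0495/1.782 = 0.02778 A, and R_n = R_th = 1.782 Ω

Final answer: I_n = 0.02778 A, R_n = 1.782 Ω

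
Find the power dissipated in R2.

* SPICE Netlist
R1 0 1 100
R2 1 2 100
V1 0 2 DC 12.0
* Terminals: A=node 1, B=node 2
Nodal analysis, taking node 2 as the 0 V reference.
Source V1 fixes V_0 = 12 V.
KCL at each unknown node (sum of currents leaving = 0; resistances in Ω):
  Node 1: (V_1 - 12)/100 + (V_1 - 0)/100 = 0
Collecting terms: 0.02 × V_1 = 0.12  =>  V_1 = 6 V
I_R2 = (V_1 - V_2)/R2 = (6 - 0)/100 = 0.06 A
P_R2 = I_R2² × R2 = (0.06)² × 100 = 0.36 W

Final answer: 0.36 W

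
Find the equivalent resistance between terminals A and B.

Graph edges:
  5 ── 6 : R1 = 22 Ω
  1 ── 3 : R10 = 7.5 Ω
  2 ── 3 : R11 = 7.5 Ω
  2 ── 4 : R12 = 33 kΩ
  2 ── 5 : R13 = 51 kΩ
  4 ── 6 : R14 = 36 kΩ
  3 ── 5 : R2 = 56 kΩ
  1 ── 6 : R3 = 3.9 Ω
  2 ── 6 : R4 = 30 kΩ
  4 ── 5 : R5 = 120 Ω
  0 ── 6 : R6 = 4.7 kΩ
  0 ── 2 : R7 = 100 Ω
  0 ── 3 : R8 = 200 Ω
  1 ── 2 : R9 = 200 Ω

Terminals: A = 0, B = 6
The network is not a plain series/parallel combination. Inject a 1 A test current into terminal A (node 0) and return it from terminal B (node 6); then R_eq = V_A / (1 A).
Nodal analysis, taking node 6 as the 0 V reference.
Current source I_test pushes 1 A into node 0 and draws it out of node 6.
KCL at each unknown node (sum of currents leaving = 0; resistances in Ω):
  Node 0: (V_0 - 0)/4700 + (V_0 - V_2)/100 + (V_0 - V_3)/200 - 1 = 0
  Node 1: (V_1 - 0)/3.9 + (V_1 - V_2)/200 + (V_1 - V_3)/7.5 = 0
  Node 2: (V_2 - V_0)/100 + (V_2 - V_1)/200 + (V_2 - 0)/30000 + (V_2 - V_3)/7.5 + (V_2 - V_4)/33000 + (V_2 - V_5)/51000 = 0
  Node 3: (V_3 - V_0)/200 + (V_3 - V_1)/7.5 + (V_3 - V_2)/7.5 + (V_3 - V_5)/56000 = 0
  Node 4: (V_4 - V_2)/33000 + (V_4 - V_5)/120 + (V_4 - 0)/36000 = 0
  Node 5: (V_5 - V_2)/51000 + (V_5 - V_3)/56000 + (V_5 - V_4)/120 + (V_5 - 0)/22 = 0
Collecting terms (coefficients in siemens):
  0.01521·V_0 - 0.01·V_2 - 0.005·V_3 = 1
  0.3947·V_1 - 0.005·V_2 - 0.1333·V_3 = 0
  0.1484·V_2 - 0.01·V_0 - 0.005·V_1 - 0.1333·V_3 - 0.0000303·V_4 - 0.00001961·V_5 = 0
  0.2717·V_3 - 0.005·V_0 - 0.1333·V_1 - 0.1333·V_2 - 0.00001786·V_5 = 0
  0.008391·V_4 - 0.0000303·V_2 - 0.008333·V_5 = 0
  0.05383·V_5 - 0.00001961·V_2 - 0.00001786·V_3 - 0.008333·V_4 = 0
Solving these 6 simultaneous equations (Gaussian elimination) gives:
  V_0 = 79.23 V, V_1 = 3.829 V, V_2 = 15.14 V, V_3 = 10.77 V
  V_4 = 0.07527 V, V_5 = 0.02074 V
R_eq = V_0 / 1 A = 79.23 Ω

Final answer: 79.23 Ω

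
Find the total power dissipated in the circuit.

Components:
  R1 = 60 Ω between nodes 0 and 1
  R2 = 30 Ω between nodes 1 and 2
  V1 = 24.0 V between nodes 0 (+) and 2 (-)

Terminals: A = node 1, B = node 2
Nodal analysis, taking node 2 as the 0 V reference.
Source V1 fixes V_0 = 24 V.
KCL at each unknown node (sum of currents leaving = 0; resistances in Ω):
  Node 1: (V_1 - 24)/60 + (V_1 - 0)/30 = 0
Collecting terms: 0.05 × V_1 = 0.4  =>  V_1 = 8 V
Power in each resistor, P = (ΔV)²/R:
  P_R1 = (24 - 8)²/60 = 4.267 W
  P_R2 = (8 - 0)²/30 = 2.133 W
P_total = P_R1 + P_R2 = 6.4 W

Final answer: 6.4 W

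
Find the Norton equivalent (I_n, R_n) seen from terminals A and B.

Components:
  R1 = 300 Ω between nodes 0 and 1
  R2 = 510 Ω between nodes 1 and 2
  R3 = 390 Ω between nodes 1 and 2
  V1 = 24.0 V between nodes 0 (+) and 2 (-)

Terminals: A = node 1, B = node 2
Find the Thévenin equivalent first; then I_n = V_th/R_th and R_n = R_th.
Step 1 — V_th is the open-circuit voltage V_A - V_B (nothing connected across the terminals).
Nodal analysis, taking node 2 as the 0 V reference.
Source V1 fixes V_0 = 24 V.
KCL at each unknown node (sum of currents leaving = 0; resistances in Ω):
  Node 1: (V_1 - 24)/300 + (V_1 - 0)/510 + (V_1 - 0)/390 = 0
Collecting terms: 0.007858 × V_1 = 0.08  =>  V_1 = 10.18 V
V_th = V_1 - V_2 = 10.18 - 0 = 10.18 V
Step 2 — R_th: zero the source — replace V1 by a short circuit (node 2 merges into node 0) — and find the resistance seen between A (node 1) and B (node 0).
Reduce the network between node 1 (A) and node 0 (B) by series/parallel combination:
  Rp1 = R1 ‖ R2 ‖ R3 (parallel, all between nodes 0 and 1) = 1/(1/300 + 1/510 + 1/390) = 127.3 Ω
R_th = 127.3 Ω
I_n = V_th/R_th = 10.18/127.3 = 0.08 A, and R_n = R_th = 127.3 Ω

Final answer: I_n = 0.08 A, R_n = 127.3 Ω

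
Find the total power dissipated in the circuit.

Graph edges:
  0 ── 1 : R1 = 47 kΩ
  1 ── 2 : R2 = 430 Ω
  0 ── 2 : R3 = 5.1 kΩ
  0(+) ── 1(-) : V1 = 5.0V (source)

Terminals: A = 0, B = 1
Nodal analysis, taking node 1 as the 0 V reference.
Source V1 fixes V_0 = 5 V.
KCL at each unknown node (sum of currents leaving = 0; resistances in Ω):
  Node 2: (V_2 - 0)/430 + (V_2 - 5)/5100 = 0
Collecting terms: 0.002522 × V_2 = 0.0009804  =>  V_2 = 0.3888 V
Power in each resistor, P = (ΔV)²/R:
  P_R1 = (5 - 0)²/47000 = 0.0005319 W
  P_R2 = (0 - 0.3888)²/430 = 0.0003515 W
  P_R3 = (5 - 0.3888)²/5100 = 0.004169 W
P_total = P_R1 + P_R2 + P_R3 = 0.005053 W

Final answer: 0.005053 W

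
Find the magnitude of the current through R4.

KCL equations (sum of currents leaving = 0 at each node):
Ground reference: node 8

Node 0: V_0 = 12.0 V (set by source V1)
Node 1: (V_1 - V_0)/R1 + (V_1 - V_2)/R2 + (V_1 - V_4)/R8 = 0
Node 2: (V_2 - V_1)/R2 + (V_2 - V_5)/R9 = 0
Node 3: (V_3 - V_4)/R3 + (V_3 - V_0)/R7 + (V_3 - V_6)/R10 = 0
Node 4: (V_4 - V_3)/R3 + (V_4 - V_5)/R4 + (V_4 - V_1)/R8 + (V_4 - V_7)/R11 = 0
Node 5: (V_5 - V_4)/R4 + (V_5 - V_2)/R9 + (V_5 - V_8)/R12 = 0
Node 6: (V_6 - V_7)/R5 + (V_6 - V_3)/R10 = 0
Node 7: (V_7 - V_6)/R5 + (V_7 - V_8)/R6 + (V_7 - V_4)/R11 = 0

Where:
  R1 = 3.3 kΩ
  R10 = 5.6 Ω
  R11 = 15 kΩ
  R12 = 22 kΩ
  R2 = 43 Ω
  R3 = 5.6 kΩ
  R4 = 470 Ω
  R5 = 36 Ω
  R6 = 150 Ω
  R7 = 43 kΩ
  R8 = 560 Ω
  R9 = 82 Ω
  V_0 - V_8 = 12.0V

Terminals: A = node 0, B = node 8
Nodal analysis, taking node 8 as the 0 V reference.
Source V1 fixes V_0 = 12 V.
KCL at each unknown node (sum of currents leaving = 0; resistances in Ω):
  Node 1: (V_1 - 12)/3300 + (V_1 - V_2)/43 + (V_1 - V_4)/560 = 0
  Node 2: (V_2 - V_1)/43 + (V_2 - V_5)/82 = 0
  Node 3: (V_3 - V_4)/5600 + (V_3 - 12)/43000 + (V_3 - V_6)/5.6 = 0
  Node 4: (V_4 - V_3)/5600 + (V_4 - V_5)/470 + (V_4 - V_1)/560 + (V_4 - V_7)/15000 = 0
  Node 5: (V_5 - V_4)/470 + (V_5 - V_2)/82 + (V_5 - 0)/22000 = 0
  Node 6: (V_6 - V_7)/36 + (V_6 - V_3)/5.6 = 0
  Node 7: (V_7 - V_6)/36 + (V_7 - 0)/150 + (V_7 - V_4)/15000 = 0
Collecting terms (coefficients in siemens):
  0.02534·V_1 - 0.02326·V_2 - 0.001786·V_4 = 0.003636
  0.03545·V_2 - 0.02326·V_1 - 0.0122·V_5 = 0
  0.1788·V_3 - 0.0001786·V_4 - 0.1786·V_6 = 0.0002791
  0.004159·V_4 - 0.001786·V_1 - 0.0001786·V_3 - 0.002128·V_5 - 0.00006667·V_7 = 0
  0.01437·V_5 - 0.0122·V_2 - 0.002128·V_4 = 0
  0.2063·V_6 - 0.1786·V_3 - 0.02778·V_7 = 0
  0.03451·V_7 - 0.00006667·V_4 - 0.02778·V_6 = 0
Solving these 7 simultaneous equations (Gaussian elimination) gives:
  V_1 = 6.428 V, V_2 = 6.387 V, V_3 = 0.3047 V, V_4 = 6.006 V
  V_5 = 6.311 V, V_6 = 0.2975 V, V_7 = 0.2511 V
I_R4 = (V_4 - V_5)/R4 = (6.006 - 6.311)/470 = -0.0006486 A
|I_R4| = 0.0006486 A

Final answer: |I_R4| = 0.0006486 A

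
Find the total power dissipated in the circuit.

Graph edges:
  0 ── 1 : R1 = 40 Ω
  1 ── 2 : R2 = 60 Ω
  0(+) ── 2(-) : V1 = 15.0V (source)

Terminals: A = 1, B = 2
Nodal analysis, taking node 2 as the 0 V reference.
Source V1 fixes V_0 = 15 V.
KCL at each unknown node (sum of currents leaving = 0; resistances in Ω):
  Node 1: (V_1 - 15)/40 + (V_1 - 0)/60 = 0
Collecting terms: 0.04167 × V_1 = 0.375  =>  V_1 = 9 V
Power in each resistor, P = (ΔV)²/R:
  P_R1 = (15 - 9)²/40 = 0.9 W
  P_R2 = (9 - 0)²/60 = 1.35 W
P_total = P_R1 + P_R2 = 2.25 W

Final answer: 2.25 W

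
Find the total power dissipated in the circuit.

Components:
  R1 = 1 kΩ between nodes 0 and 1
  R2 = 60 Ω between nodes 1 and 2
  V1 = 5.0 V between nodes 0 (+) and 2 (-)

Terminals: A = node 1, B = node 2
Nodal analysis, taking node 2 as the 0 V reference.
Source V1 fixes V_0 = 5 V.
KCL at each unknown node (sum of currents leaving = 0; resistances in Ω):
  Node 1: (V_1 - 5)/1000 + (V_1 - 0)/60 = 0
Collecting terms: 0.01767 × V_1 = 0.005  =>  V_1 = 0.283 V
Power in each resistor, P = (ΔV)²/R:
  P_R1 = (5 - 0.283)²/1000 = 0.02225 W
  P_R2 = (0.283 - 0)²/60 = 0.001335 W
P_total = P_R1 + P_R2 = 0.02358 W

Final answer: 0.02358 W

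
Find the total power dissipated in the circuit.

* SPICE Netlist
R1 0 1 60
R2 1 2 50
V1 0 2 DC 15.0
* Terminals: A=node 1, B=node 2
Nodal analysis, taking node 2 as the 0 V reference.
Source V1 fixes V_0 = 15 V.
KCL at each unknown node (sum of currents leaving = 0; resistances in Ω):
  Node 1: (V_1 - 15)/60 + (V_1 - 0)/50 = 0
Collecting terms: 0.03667 × V_1 = 0.25  =>  V_1 = 6.818 V
Power in each resistor, P = (ΔV)²/R:
  P_R1 = (15 - 6.818)²/60 = 1.116 W
  P_R2 = (6.818 - 0)²/50 = 0.9298 W
P_total = P_R1 + P_R2 = 2.045 W

Final answer: 2.045 W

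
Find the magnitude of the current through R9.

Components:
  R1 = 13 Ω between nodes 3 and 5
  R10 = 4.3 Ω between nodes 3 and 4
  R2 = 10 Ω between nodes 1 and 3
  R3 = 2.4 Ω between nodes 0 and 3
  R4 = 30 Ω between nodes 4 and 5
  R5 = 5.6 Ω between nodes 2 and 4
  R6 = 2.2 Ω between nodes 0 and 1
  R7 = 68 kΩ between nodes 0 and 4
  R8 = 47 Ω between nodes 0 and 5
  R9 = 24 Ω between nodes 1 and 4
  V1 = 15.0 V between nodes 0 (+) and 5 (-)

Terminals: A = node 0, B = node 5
Nodal analysis, taking node 5 as the 0 V reference.
Source V1 fixes V_0 = 15 V.
KCL at each unknown node (sum of currents leaving = 0; resistances in Ω):
  Node 1: (V_1 - V_3)/10 + (V_1 - 15)/2.2 + (V_1 - V_4)/24 = 0
  Node 2: (V_2 - V_4)/5.6 = 0
  Node 3: (V_3 - 0)/13 + (V_3 - V_1)/10 + (V_3 - 15)/2.4 + (V_3 - V_4)/4.3 = 0
  Node 4: (V_4 - 0)/30 + (V_4 - V_2)/5.6 + (V_4 - 15)/68000 + (V_4 - V_1)/24 + (V_4 - V_3)/4.3 = 0
Collecting terms (coefficients in siemens):
  0.5962·V_1 - 0.1·V_3 - 0.04167·V_4 = 6.818
  0.1786·V_2 - 0.1786·V_4 = 0
  0.8261·V_3 - 0.1·V_1 - 0.2326·V_4 = 6.25
  0.4861·V_4 - 0.04167·V_1 - 0.1786·V_2 - 0.2326·V_3 = 0.0002206
Solving these 4 simultaneous equations (Gaussian elimination) gives:
  V_1 = 14.33 V, V_2 = 11.4 V, V_3 = 12.51 V, V_4 = 11.4 V
I_R9 = (V_1 - V_4)/R9 = (14.33 - 11.4)/24 = 0.1221 A
|I_R9| = 0.1221 A

Final answer: |I_R9| = 0.1221 A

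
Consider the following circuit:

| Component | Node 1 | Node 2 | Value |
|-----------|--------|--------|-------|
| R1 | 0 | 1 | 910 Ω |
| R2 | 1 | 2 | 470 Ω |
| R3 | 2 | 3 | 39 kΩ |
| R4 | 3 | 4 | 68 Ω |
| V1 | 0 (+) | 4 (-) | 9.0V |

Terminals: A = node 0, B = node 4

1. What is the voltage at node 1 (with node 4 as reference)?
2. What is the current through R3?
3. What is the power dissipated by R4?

Nodal analysis, taking node 4 as the 0 V reference.
Source V1 fixes V_0 = 9 V.
KCL at each unknown node (sum of currents leaving = 0; resistances in Ω):
  Node 1: (V_1 - 9)/910 + (V_1 - V_2)/470 = 0
  Node 2: (V_2 - V_1)/470 + (V_2 - V_3)/39000 = 0
  Node 3: (V_3 - V_2)/39000 + (V_3 - 0)/68 = 0
Collecting terms (coefficients in siemens):
  0.003227·V_1 - 0.002128·V_2 = 0.00989
  0.002153·V_2 - 0.002128·V_1 - 0.00002564·V_3 = 0
  0.01473·V_3 - 0.00002564·V_2 = 0
Solving these 3 simultaneous equations (Gaussian elimination) gives:
  V_1 = 8.798 V, V_2 = 8.693 V, V_3 = 0.01513 V
Part 1:
  Read off the nodal solution: V_1 = 8.798 V
Part 2:
  I_R3 = (V_2 - V_3)/R3 = (8.693 - 0.01513)/39000 = 0.0002225 A
  Magnitude: I_R3 = 0.0002225 A
Part 3:
  I_R4 = (V_3 - V_4)/R4 = (0.01513 - 0)/68 = 0.0002225 A
  P_R4 = I_R4² × R4 = (0.0002225)² × 68 = 0.000003367 W

Final answers:
1. V_1 = 8.798 V
2. I_R3 = 0.0002225 A
3. P_R4 = 3.367e-06 W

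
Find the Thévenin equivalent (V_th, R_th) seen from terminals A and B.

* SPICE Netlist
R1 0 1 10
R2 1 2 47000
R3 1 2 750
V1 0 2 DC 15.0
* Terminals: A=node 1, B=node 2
Step 1 — V_th is the open-circuit voltage V_A - V_B (nothing connected across the terminals).
Nodal analysis, taking node 2 as the 0 V reference.
Source V1 fixes V_0 = 15 V.
KCL at each unknown node (sum of currents leaving = 0; resistances in Ω):
  Node 1: (V_1 - 15)/10 + (V_1 - 0)/47000 + (V_1 - 0)/750 = 0
Collecting terms: 0.1014 × V_1 = 1.5  =>  V_1 = 14.8 V
V_th = V_1 - V_2 = 14.8 - 0 = 14.8 V
Step 2 — R_th: zero the source — replace V1 by a short circuit (node 2 merges into node 0) — and find the resistance seen between A (node 1) and B (node 0).
Reduce the network between node 1 (A) and node 0 (B) by series/parallel combination:
  Rp1 = R1 ‖ R2 ‖ R3 (parallel, all between nodes 0 and 1) = 1/(1/10 + 1/47000 + 1/750) = 9.866 Ω
R_th = 9.866 Ω

Final answer: V_th = 14.8 V, R_th = 9.866 Ω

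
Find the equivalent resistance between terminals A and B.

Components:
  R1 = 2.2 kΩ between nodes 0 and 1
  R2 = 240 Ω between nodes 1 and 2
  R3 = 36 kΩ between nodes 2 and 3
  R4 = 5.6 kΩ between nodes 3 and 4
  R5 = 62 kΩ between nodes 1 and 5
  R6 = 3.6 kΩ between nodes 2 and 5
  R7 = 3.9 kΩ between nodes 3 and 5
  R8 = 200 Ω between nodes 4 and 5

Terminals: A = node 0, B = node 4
The network is not a plain series/parallel combination. Inject a 1 A test current into terminal A (node 0) and return it from terminal B (node 4); then R_eq = V_A / (1 A).
Nodal analysis, taking node 4 as the 0 V reference.
Current source I_test pushes 1 A into node 0 and draws it out of node 4.
KCL at each unknown node (sum of currents leaving = 0; resistances in Ω):
  Node 0: (V_0 - V_1)/2200 - 1 = 0
  Node 1: (V_1 - V_0)/2200 + (V_1 - V_2)/240 + (V_1 - V_5)/62000 = 0
  Node 2: (V_2 - V_1)/240 + (V_2 - V_3)/36000 + (V_2 - V_5)/3600 = 0
  Node 3: (V_3 - V_2)/36000 + (V_3 - 0)/5600 + (V_3 - V_5)/3900 = 0
  Node 5: (V_5 - V_1)/62000 + (V_5 - V_2)/3600 + (V_5 - V_3)/3900 + (V_5 - 0)/200 = 0
Collecting terms (coefficients in siemens):
  0.0004545·V_0 - 0.0004545·V_1 = 1
  0.004637·V_1 - 0.0004545·V_0 - 0.004167·V_2 - 0.00001613·V_5 = 0
  0.004472·V_2 - 0.004167·V_1 - 0.00002778·V_3 - 0.0002778·V_5 = 0
  0.0004628·V_3 - 0.00002778·V_2 - 0.0002564·V_5 = 0
  0.00555·V_5 - 0.00001613·V_1 - 0.0002778·V_2 - 0.0002564·V_3 = 0
Solving these 5 simultaneous equations (Gaussian elimination) gives:
  V_0 = 5723 V, V_1 = 3523 V, V_2 = 3296 V, V_3 = 302.7 V
  V_5 = 189.2 V
R_eq = V_0 / 1 A = 5723 Ω = 5.723 kΩ

Final answer: 5.723 kΩ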